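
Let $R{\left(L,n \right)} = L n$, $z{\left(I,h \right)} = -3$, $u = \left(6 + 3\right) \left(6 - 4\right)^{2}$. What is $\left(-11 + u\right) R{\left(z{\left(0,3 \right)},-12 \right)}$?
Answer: $900$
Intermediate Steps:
$u = 36$ ($u = 9 \cdot 2^{2} = 9 \cdot 4 = 36$)
$\left(-11 + u\right) R{\left(z{\left(0,3 \right)},-12 \right)} = \left(-11 + 36\right) \left(\left(-3\right) \left(-12\right)\right) = 25 \cdot 36 = 900$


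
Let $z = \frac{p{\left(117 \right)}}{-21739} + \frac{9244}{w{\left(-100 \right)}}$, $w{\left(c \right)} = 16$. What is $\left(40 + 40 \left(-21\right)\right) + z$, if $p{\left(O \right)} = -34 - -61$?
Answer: $- \frac{19326079}{86956} \approx -222.25$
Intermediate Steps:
$p{\left(O \right)} = 27$ ($p{\left(O \right)} = -34 + 61 = 27$)
$z = \frac{50238721}{86956}$ ($z = \frac{27}{-21739} + \frac{9244}{16} = 27 \left(- \frac{1}{21739}\right) + 9244 \cdot \frac{1}{16} = - \frac{27}{21739} + \frac{2311}{4} = \frac{50238721}{86956} \approx 577.75$)
$\left(40 + 40 \left(-21\right)\right) + z = \left(40 + 40 \left(-21\right)\right) + \frac{50238721}{86956} = \left(40 - 840\right) + \frac{50238721}{86956} = -800 + \frac{50238721}{86956} = - \frac{19326079}{86956}$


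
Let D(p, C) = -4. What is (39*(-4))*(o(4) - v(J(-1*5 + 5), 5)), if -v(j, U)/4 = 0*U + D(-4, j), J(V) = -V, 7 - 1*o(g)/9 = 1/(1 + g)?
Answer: -35256/5 ≈ -7051.2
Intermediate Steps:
o(g) = 63 - 9/(1 + g)
v(j, U) = 16 (v(j, U) = -4*(0*U - 4) = -4*(0 - 4) = -4*(-4) = 16)
(39*(-4))*(o(4) - v(J(-1*5 + 5), 5)) = (39*(-4))*(9*(6 + 7*4)/(1 + 4) - 1*16) = -156*(9*(6 + 28)/5 - 16) = -156*(9*(⅕)*34 - 16) = -156*(306/5 - 16) = -156*226/5 = -35256/5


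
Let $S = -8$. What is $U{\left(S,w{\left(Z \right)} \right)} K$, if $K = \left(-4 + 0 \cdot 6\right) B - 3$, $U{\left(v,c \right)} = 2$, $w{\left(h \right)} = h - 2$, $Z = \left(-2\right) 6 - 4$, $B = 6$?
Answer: $-54$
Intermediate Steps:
$Z = -16$ ($Z = -12 - 4 = -16$)
$w{\left(h \right)} = -2 + h$ ($w{\left(h \right)} = h - 2 = -2 + h$)
$K = -27$ ($K = \left(-4 + 0 \cdot 6\right) 6 - 3 = \left(-4 + 0\right) 6 - 3 = \left(-4\right) 6 - 3 = -24 - 3 = -27$)
$U{\left(S,w{\left(Z \right)} \right)} K = 2 \left(-27\right) = -54$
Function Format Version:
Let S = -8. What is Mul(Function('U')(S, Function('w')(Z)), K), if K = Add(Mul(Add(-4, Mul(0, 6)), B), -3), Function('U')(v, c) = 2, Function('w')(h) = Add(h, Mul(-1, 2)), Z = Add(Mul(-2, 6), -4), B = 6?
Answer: -54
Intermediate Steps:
Z = -16 (Z = Add(-12, -4) = -16)
Function('w')(h) = Add(-2, h) (Function('w')(h) = Add(h, -2) = Add(-2, h))
K = -27 (K = Add(Mul(Add(-4, Mul(0, 6)), 6), -3) = Add(Mul(Add(-4, 0), 6), -3) = Add(Mul(-4, 6), -3) = Add(-24, -3) = -27)
Mul(Function('U')(S, Function('w')(Z)), K) = Mul(2, -27) = -54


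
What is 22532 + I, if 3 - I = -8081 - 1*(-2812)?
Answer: 27804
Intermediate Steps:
I = 5272 (I = 3 - (-8081 - 1*(-2812)) = 3 - (-8081 + 2812) = 3 - 1*(-5269) = 3 + 5269 = 5272)
22532 + I = 22532 + 5272 = 27804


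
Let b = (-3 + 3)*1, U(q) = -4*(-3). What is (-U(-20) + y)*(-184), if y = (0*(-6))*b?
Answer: 2208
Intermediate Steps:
U(q) = 12
b = 0 (b = 0*1 = 0)
y = 0 (y = (0*(-6))*0 = 0*0 = 0)
(-U(-20) + y)*(-184) = (-1*12 + 0)*(-184) = (-12 + 0)*(-184) = -12*(-184) = 2208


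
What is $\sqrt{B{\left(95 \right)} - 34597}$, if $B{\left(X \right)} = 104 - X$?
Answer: $2 i \sqrt{8647} \approx 185.98 i$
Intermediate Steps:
$\sqrt{B{\left(95 \right)} - 34597} = \sqrt{\left(104 - 95\right) - 34597} = \sqrt{9 - 34597} = \sqrt{-34588} = 2 i \sqrt{8647}$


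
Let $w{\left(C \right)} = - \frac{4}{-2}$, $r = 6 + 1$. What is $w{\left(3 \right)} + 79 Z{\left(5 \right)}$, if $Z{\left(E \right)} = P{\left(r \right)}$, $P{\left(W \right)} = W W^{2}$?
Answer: $27099$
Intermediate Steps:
$r = 7$
$P{\left(W \right)} = W^{3}$
$w{\left(C \right)} = 2$ ($w{\left(C \right)} = \left(-4\right) \left(- \frac{1}{2}\right) = 2$)
$Z{\left(E \right)} = 343$ ($Z{\left(E \right)} = 7^{3} = 343$)
$w{\left(3 \right)} + 79 Z{\left(5 \right)} = 2 + 79 \cdot 343 = 2 + 27097 = 27099$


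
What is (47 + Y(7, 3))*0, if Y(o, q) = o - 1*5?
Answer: 0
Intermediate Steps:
Y(o, q) = -5 + o (Y(o, q) = o - 5 = -5 + o)
(47 + Y(7, 3))*0 = (47 + (-5 + 7))*0 = (47 + 2)*0 = 49*0 = 0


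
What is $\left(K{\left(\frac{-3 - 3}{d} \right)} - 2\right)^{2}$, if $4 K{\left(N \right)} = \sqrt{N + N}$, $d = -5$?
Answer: $\frac{\left(20 - \sqrt{15}\right)^{2}}{100} \approx 2.6008$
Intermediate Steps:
$K{\left(N \right)} = \frac{\sqrt{2} \sqrt{N}}{4}$ ($K{\left(N \right)} = \frac{\sqrt{N + N}}{4} = \frac{\sqrt{2 N}}{4} = \frac{\sqrt{2} \sqrt{N}}{4}$)
$\left(K{\left(\frac{-3 - 3}{d} \right)} - 2\right)^{2} = \left(\frac{\sqrt{2} \sqrt{\frac{-3 - 3}{-5}}}{4} - 2\right)^{2} = \left(\frac{\sqrt{2} \sqrt{\left(-6\right) \left(- \frac{1}{5}\right)}}{4} - 2\right)^{2} = \left(\frac{\sqrt{2} \sqrt{\frac{6}{5}}}{4} - 2\right)^{2} = \left(\frac{\sqrt{2} \frac{\sqrt{30}}{5}}{4} - 2\right)^{2} = \left(\frac{\sqrt{15}}{10} - 2\right)^{2} = \left(-2 + \frac{\sqrt{15}}{10}\right)^{2}$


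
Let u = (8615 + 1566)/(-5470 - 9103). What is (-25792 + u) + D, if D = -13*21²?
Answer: -459424006/14573 ≈ -31526.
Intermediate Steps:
D = -5733 (D = -13*441 = -5733)
u = -10181/14573 (u = 10181/(-14573) = 10181*(-1/14573) = -10181/14573 ≈ -0.69862)
(-25792 + u) + D = (-25792 - 10181/14573) - 5733 = -375876997/14573 - 5733 = -459424006/14573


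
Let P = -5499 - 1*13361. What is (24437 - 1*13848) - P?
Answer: 29449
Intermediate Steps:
P = -18860 (P = -5499 - 13361 = -18860)
(24437 - 1*13848) - P = (24437 - 1*13848) - 1*(-18860) = (24437 - 13848) + 18860 = 10589 + 18860 = 29449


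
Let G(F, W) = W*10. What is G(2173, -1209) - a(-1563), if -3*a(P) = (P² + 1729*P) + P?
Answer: -99097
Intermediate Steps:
G(F, W) = 10*W
a(P) = -1730*P/3 - P²/3 (a(P) = -((P² + 1729*P) + P)/3 = -(P² + 1730*P)/3 = -1730*P/3 - P²/3)
G(2173, -1209) - a(-1563) = 10*(-1209) - (-1)*(-1563)*(1730 - 1563)/3 = -12090 - (-1)*(-1563)*167/3 = -12090 - 1*87007 = -12090 - 87007 = -99097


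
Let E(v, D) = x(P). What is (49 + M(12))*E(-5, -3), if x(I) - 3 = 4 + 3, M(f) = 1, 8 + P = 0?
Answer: 500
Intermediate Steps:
P = -8 (P = -8 + 0 = -8)
x(I) = 10 (x(I) = 3 + (4 + 3) = 3 + 7 = 10)
E(v, D) = 10
(49 + M(12))*E(-5, -3) = (49 + 1)*10 = 50*10 = 500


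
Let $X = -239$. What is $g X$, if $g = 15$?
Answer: $-3585$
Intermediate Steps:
$g X = 15 \left(-239\right) = -3585$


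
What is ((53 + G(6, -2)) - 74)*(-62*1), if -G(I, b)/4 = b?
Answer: 806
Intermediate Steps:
G(I, b) = -4*b
((53 + G(6, -2)) - 74)*(-62*1) = ((53 - 4*(-2)) - 74)*(-62*1) = ((53 + 8) - 74)*(-62) = (61 - 74)*(-62) = -13*(-62) = 806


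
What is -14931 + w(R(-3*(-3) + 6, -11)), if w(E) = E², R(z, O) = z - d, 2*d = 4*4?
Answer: -14882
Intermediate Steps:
d = 8 (d = (4*4)/2 = (½)*16 = 8)
R(z, O) = -8 + z (R(z, O) = z - 1*8 = z - 8 = -8 + z)
-14931 + w(R(-3*(-3) + 6, -11)) = -14931 + (-8 + (-3*(-3) + 6))² = -14931 + (-8 + (9 + 6))² = -14931 + (-8 + 15)² = -14931 + 7² = -14931 + 49 = -14882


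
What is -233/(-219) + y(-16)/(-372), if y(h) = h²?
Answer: 2551/6789 ≈ 0.37575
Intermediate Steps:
-233/(-219) + y(-16)/(-372) = -233/(-219) + (-16)²/(-372) = -233*(-1/219) + 256*(-1/372) = 233/219 - 64/93 = 2551/6789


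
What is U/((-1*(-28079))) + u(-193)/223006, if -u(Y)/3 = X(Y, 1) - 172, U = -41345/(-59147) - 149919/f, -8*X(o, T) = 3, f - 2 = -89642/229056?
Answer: -258644222068053650551/77982111826538241520 ≈ -3.3167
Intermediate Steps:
f = 184235/114528 (f = 2 - 89642/229056 = 2 - 89642*1/229056 = 2 - 44821/114528 = 184235/114528 ≈ 1.6086)
X(o, T) = -3/8 (X(o, T) = -⅛*3 = -3/8)
U = -1015541832207029/10896947545 (U = -41345/(-59147) - 149919/184235/114528 = -41345*(-1/59147) - 149919*114528/184235 = 41345/59147 - 17169923232/184235 = -1015541832207029/10896947545 ≈ -93195.)
u(Y) = 4137/8 (u(Y) = -3*(-3/8 - 172) = -3*(-1379/8) = 4137/8)
U/((-1*(-28079))) + u(-193)/223006 = -1015541832207029/(10896947545*((-1*(-28079)))) + (4137/8)/223006 = -1015541832207029/10896947545/28079 + (4137/8)*(1/223006) = -1015541832207029/10896947545*1/28079 + 591/254864 = -1015541832207029/305975390116055 + 591/254864 = -258644222068053650551/77982111826538241520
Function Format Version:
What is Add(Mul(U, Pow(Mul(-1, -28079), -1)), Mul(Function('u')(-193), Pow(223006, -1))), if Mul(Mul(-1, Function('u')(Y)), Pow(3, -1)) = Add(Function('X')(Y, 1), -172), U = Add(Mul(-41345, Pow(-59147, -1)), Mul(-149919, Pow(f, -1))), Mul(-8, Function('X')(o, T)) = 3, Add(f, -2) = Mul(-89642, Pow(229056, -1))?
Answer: Rational(-258644222068053650551, 77982111826538241520) ≈ -3.3167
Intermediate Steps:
f = Rational(184235, 114528) (f = Add(2, Mul(-89642, Pow(229056, -1))) = Add(2, Mul(-89642, Rational(1, 229056))) = Add(2, Rational(-44821, 114528)) = Rational(184235, 114528) ≈ 1.6086)
Function('X')(o, T) = Rational(-3, 8) (Function('X')(o, T) = Mul(Rational(-1, 8), 3) = Rational(-3, 8))
U = Rational(-1015541832207029, 10896947545) (U = Add(Mul(-41345, Pow(-59147, -1)), Mul(-149919, Pow(Rational(184235, 114528), -1))) = Add(Mul(-41345, Rational(-1, 59147)), Mul(-149919, Rational(114528, 184235))) = Add(Rational(41345, 59147), Rational(-17169923232, 184235)) = Rational(-1015541832207029, 10896947545) ≈ -93195.)
Function('u')(Y) = Rational(4137, 8) (Function('u')(Y) = Mul(-3, Add(Rational(-3, 8), -172)) = Mul(-3, Rational(-1379, 8)) = Rational(4137, 8))
Add(Mul(U, Pow(Mul(-1, -28079), -1)), Mul(Function('u')(-193), Pow(223006, -1))) = Add(Mul(Rational(-1015541832207029, 10896947545), Pow(Mul(-1, -28079), -1)), Mul(Rational(4137, 8), Pow(223006, -1))) = Add(Mul(Rational(-1015541832207029, 10896947545), Pow(28079, -1)), Mul(Rational(4137, 8), Rational(1, 223006))) = Add(Mul(Rational(-1015541832207029, 10896947545), Rational(1, 28079)), Rational(591, 254864)) = Add(Rational(-1015541832207029, 305975390116055), Rational(591, 254864)) = Rational(-258644222068053650551, 77982111826538241520)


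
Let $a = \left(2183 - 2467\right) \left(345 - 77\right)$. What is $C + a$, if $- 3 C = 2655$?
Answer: $-76997$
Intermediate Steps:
$C = -885$ ($C = \left(- \frac{1}{3}\right) 2655 = -885$)
$a = -76112$ ($a = \left(-284\right) 268 = -76112$)
$C + a = -885 - 76112 = -76997$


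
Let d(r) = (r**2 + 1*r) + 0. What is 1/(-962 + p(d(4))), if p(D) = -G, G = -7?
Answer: -1/955 ≈ -0.0010471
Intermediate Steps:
d(r) = r + r**2 (d(r) = (r**2 + r) + 0 = (r + r**2) + 0 = r + r**2)
p(D) = 7 (p(D) = -1*(-7) = 7)
1/(-962 + p(d(4))) = 1/(-962 + 7) = 1/(-955) = -1/955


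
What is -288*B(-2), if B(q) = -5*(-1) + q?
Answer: -864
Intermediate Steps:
B(q) = 5 + q
-288*B(-2) = -288*(5 - 2) = -288*3 = -864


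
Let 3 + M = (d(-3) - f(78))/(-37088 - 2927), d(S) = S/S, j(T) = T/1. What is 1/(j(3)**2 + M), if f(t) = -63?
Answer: 40015/240026 ≈ 0.16671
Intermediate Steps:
j(T) = T (j(T) = T*1 = T)
d(S) = 1
M = -120109/40015 (M = -3 + (1 - 1*(-63))/(-37088 - 2927) = -3 + (1 + 63)/(-40015) = -3 + 64*(-1/40015) = -3 - 64/40015 = -120109/40015 ≈ -3.0016)
1/(j(3)**2 + M) = 1/(3**2 - 120109/40015) = 1/(9 - 120109/40015) = 1/(240026/40015) = 40015/240026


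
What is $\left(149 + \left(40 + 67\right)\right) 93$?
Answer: $23808$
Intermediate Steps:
$\left(149 + \left(40 + 67\right)\right) 93 = \left(149 + 107\right) 93 = 256 \cdot 93 = 23808$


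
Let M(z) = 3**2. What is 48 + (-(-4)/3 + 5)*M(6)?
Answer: 105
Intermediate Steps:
M(z) = 9
48 + (-(-4)/3 + 5)*M(6) = 48 + (-(-4)/3 + 5)*9 = 48 + (-1*(-4/3) + 5)*9 = 48 + (4/3 + 5)*9 = 48 + (19/3)*9 = 48 + 57 = 105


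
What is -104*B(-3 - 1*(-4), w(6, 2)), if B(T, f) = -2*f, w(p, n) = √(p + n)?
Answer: 416*√2 ≈ 588.31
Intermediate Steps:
w(p, n) = √(n + p)
-104*B(-3 - 1*(-4), w(6, 2)) = -(-208)*√(2 + 6) = -(-208)*√8 = -(-208)*2*√2 = -(-416)*√2 = 416*√2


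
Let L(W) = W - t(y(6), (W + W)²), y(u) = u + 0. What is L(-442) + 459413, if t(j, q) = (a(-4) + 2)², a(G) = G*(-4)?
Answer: 458647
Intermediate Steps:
y(u) = u
a(G) = -4*G
t(j, q) = 324 (t(j, q) = (-4*(-4) + 2)² = (16 + 2)² = 18² = 324)
L(W) = -324 + W (L(W) = W - 1*324 = W - 324 = -324 + W)
L(-442) + 459413 = (-324 - 442) + 459413 = -766 + 459413 = 458647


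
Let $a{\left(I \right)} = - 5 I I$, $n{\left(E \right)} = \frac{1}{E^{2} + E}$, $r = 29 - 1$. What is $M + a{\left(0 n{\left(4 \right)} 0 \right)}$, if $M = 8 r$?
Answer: $224$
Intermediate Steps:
$r = 28$
$n{\left(E \right)} = \frac{1}{E + E^{2}}$
$M = 224$ ($M = 8 \cdot 28 = 224$)
$a{\left(I \right)} = - 5 I^{2}$
$M + a{\left(0 n{\left(4 \right)} 0 \right)} = 224 - 5 \left(0 \frac{1}{4 \left(1 + 4\right)} 0\right)^{2} = 224 - 5 \left(0 \frac{1}{4 \cdot 5} \cdot 0\right)^{2} = 224 - 5 \left(0 \cdot \frac{1}{4} \cdot \frac{1}{5} \cdot 0\right)^{2} = 224 - 5 \left(0 \cdot \frac{1}{20} \cdot 0\right)^{2} = 224 - 5 \left(0 \cdot 0\right)^{2} = 224 - 5 \cdot 0^{2} = 224 - 0 = 224 + 0 = 224$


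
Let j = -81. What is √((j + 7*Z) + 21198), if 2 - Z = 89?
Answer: 2*√5127 ≈ 143.21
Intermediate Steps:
Z = -87 (Z = 2 - 1*89 = 2 - 89 = -87)
√((j + 7*Z) + 21198) = √((-81 + 7*(-87)) + 21198) = √((-81 - 609) + 21198) = √(-690 + 21198) = √20508 = 2*√5127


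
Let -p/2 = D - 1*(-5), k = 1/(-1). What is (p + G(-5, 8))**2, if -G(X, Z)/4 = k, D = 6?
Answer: 324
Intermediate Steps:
k = -1
G(X, Z) = 4 (G(X, Z) = -4*(-1) = 4)
p = -22 (p = -2*(6 - 1*(-5)) = -2*(6 + 5) = -2*11 = -22)
(p + G(-5, 8))**2 = (-22 + 4)**2 = (-18)**2 = 324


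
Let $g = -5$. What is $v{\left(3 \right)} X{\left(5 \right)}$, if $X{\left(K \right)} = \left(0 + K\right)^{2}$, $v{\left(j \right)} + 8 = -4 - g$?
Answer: $-175$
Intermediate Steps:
$v{\left(j \right)} = -7$ ($v{\left(j \right)} = -8 - -1 = -8 + \left(-4 + 5\right) = -8 + 1 = -7$)
$X{\left(K \right)} = K^{2}$
$v{\left(3 \right)} X{\left(5 \right)} = - 7 \cdot 5^{2} = \left(-7\right) 25 = -175$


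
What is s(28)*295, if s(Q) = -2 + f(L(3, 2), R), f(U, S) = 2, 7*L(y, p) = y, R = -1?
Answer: 0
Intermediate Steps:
L(y, p) = y/7
s(Q) = 0 (s(Q) = -2 + 2 = 0)
s(28)*295 = 0*295 = 0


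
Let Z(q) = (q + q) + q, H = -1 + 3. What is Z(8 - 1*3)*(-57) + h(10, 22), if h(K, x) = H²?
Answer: -851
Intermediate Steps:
H = 2
Z(q) = 3*q (Z(q) = 2*q + q = 3*q)
h(K, x) = 4 (h(K, x) = 2² = 4)
Z(8 - 1*3)*(-57) + h(10, 22) = (3*(8 - 1*3))*(-57) + 4 = (3*(8 - 3))*(-57) + 4 = (3*5)*(-57) + 4 = 15*(-57) + 4 = -855 + 4 = -851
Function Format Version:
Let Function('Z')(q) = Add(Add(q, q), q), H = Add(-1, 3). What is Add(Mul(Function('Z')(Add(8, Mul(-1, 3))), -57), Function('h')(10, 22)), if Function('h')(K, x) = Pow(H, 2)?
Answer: -851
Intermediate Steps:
H = 2
Function('Z')(q) = Mul(3, q) (Function('Z')(q) = Add(Mul(2, q), q) = Mul(3, q))
Function('h')(K, x) = 4 (Function('h')(K, x) = Pow(2, 2) = 4)
Add(Mul(Function('Z')(Add(8, Mul(-1, 3))), -57), Function('h')(10, 22)) = Add(Mul(Mul(3, Add(8, Mul(-1, 3))), -57), 4) = Add(Mul(Mul(3, Add(8, -3)), -57), 4) = Add(Mul(Mul(3, 5), -57), 4) = Add(Mul(15, -57), 4) = Add(-855, 4) = -851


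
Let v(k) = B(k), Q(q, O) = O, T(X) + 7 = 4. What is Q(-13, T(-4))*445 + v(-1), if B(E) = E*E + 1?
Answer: -1333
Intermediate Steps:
T(X) = -3 (T(X) = -7 + 4 = -3)
B(E) = 1 + E² (B(E) = E² + 1 = 1 + E²)
v(k) = 1 + k²
Q(-13, T(-4))*445 + v(-1) = -3*445 + (1 + (-1)²) = -1335 + (1 + 1) = -1335 + 2 = -1333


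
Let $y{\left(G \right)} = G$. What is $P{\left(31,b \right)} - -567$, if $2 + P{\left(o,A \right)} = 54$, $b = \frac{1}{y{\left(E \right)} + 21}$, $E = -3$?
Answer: $619$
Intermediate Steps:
$b = \frac{1}{18}$ ($b = \frac{1}{-3 + 21} = \frac{1}{18} \approx 0.055556$)
$P{\left(o,A \right)} = 52$ ($P{\left(o,A \right)} = -2 + 54 = 52$)
$P{\left(31,b \right)} - -567 = 52 - -567 = 52 + 567 = 619$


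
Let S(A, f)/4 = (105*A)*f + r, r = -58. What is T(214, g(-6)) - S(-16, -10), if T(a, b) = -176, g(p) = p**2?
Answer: -67144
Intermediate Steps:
S(A, f) = -232 + 420*A*f (S(A, f) = 4*((105*A)*f - 58) = 4*(105*A*f - 58) = 4*(-58 + 105*A*f) = -232 + 420*A*f)
T(214, g(-6)) - S(-16, -10) = -176 - (-232 + 420*(-16)*(-10)) = -176 - (-232 + 67200) = -176 - 1*66968 = -176 - 66968 = -67144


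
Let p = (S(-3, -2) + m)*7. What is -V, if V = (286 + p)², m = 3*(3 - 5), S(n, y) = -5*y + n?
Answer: -85849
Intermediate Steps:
S(n, y) = n - 5*y
m = -6 (m = 3*(-2) = -6)
p = 7 (p = ((-3 - 5*(-2)) - 6)*7 = ((-3 + 10) - 6)*7 = (7 - 6)*7 = 1*7 = 7)
V = 85849 (V = (286 + 7)² = 293² = 85849)
-V = -1*85849 = -85849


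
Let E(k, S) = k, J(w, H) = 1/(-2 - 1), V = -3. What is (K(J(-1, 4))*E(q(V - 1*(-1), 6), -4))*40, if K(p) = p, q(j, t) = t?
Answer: -80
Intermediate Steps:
J(w, H) = -⅓ (J(w, H) = 1/(-3) = -⅓)
(K(J(-1, 4))*E(q(V - 1*(-1), 6), -4))*40 = -⅓*6*40 = -2*40 = -80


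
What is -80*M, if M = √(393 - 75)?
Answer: -80*√318 ≈ -1426.6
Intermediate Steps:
M = √318 ≈ 17.833
-80*M = -80*√318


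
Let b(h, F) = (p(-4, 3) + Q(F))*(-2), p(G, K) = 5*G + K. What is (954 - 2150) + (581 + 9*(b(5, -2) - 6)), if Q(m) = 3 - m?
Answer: -453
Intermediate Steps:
p(G, K) = K + 5*G
b(h, F) = 28 + 2*F (b(h, F) = ((3 + 5*(-4)) + (3 - F))*(-2) = ((3 - 20) + (3 - F))*(-2) = (-17 + (3 - F))*(-2) = (-14 - F)*(-2) = 28 + 2*F)
(954 - 2150) + (581 + 9*(b(5, -2) - 6)) = (954 - 2150) + (581 + 9*((28 + 2*(-2)) - 6)) = -1196 + (581 + 9*((28 - 4) - 6)) = -1196 + (581 + 9*(24 - 6)) = -1196 + (581 + 9*18) = -1196 + (581 + 162) = -1196 + 743 = -453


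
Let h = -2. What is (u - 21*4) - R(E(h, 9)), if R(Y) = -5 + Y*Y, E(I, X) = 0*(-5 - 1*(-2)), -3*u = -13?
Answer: -224/3 ≈ -74.667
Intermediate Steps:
u = 13/3 (u = -⅓*(-13) = 13/3 ≈ 4.3333)
E(I, X) = 0 (E(I, X) = 0*(-5 + 2) = 0*(-3) = 0)
R(Y) = -5 + Y²
(u - 21*4) - R(E(h, 9)) = (13/3 - 21*4) - (-5 + 0²) = (13/3 - 84) - (-5 + 0) = -239/3 - 1*(-5) = -239/3 + 5 = -224/3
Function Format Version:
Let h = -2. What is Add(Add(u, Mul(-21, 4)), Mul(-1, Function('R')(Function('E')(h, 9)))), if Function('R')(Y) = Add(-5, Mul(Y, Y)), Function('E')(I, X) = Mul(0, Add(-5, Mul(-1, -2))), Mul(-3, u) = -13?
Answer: Rational(-224, 3) ≈ -74.667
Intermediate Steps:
u = Rational(13, 3) (u = Mul(Rational(-1, 3), -13) = Rational(13, 3) ≈ 4.3333)
Function('E')(I, X) = 0 (Function('E')(I, X) = Mul(0, Add(-5, 2)) = Mul(0, -3) = 0)
Function('R')(Y) = Add(-5, Pow(Y, 2))
Add(Add(u, Mul(-21, 4)), Mul(-1, Function('R')(Function('E')(h, 9)))) = Add(Add(Rational(13, 3), Mul(-21, 4)), Mul(-1, Add(-5, Pow(0, 2)))) = Add(Add(Rational(13, 3), -84), Mul(-1, Add(-5, 0))) = Add(Rational(-239, 3), Mul(-1, -5)) = Add(Rational(-239, 3), 5) = Rational(-224, 3)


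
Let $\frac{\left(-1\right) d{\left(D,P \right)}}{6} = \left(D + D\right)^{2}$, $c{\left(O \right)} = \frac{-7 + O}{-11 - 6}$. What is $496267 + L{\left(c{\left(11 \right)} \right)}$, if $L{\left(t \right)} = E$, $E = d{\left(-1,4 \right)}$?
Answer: $496243$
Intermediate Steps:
$c{\left(O \right)} = \frac{7}{17} - \frac{O}{17}$ ($c{\left(O \right)} = \frac{-7 + O}{-17} = \left(-7 + O\right) \left(- \frac{1}{17}\right) = \frac{7}{17} - \frac{O}{17}$)
$d{\left(D,P \right)} = - 24 D^{2}$ ($d{\left(D,P \right)} = - 6 \left(D + D\right)^{2} = - 6 \left(2 D\right)^{2} = - 6 \cdot 4 D^{2} = - 24 D^{2}$)
$E = -24$ ($E = - 24 \left(-1\right)^{2} = \left(-24\right) 1 = -24$)
$L{\left(t \right)} = -24$
$496267 + L{\left(c{\left(11 \right)} \right)} = 496267 - 24 = 496243$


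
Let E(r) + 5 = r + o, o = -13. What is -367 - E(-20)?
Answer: -329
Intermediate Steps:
E(r) = -18 + r (E(r) = -5 + (r - 13) = -5 + (-13 + r) = -18 + r)
-367 - E(-20) = -367 - (-18 - 20) = -367 - 1*(-38) = -367 + 38 = -329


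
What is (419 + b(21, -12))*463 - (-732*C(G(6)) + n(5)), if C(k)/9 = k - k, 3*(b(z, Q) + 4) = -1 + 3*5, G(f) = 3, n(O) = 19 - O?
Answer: 582875/3 ≈ 1.9429e+5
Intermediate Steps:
b(z, Q) = 2/3 (b(z, Q) = -4 + (-1 + 3*5)/3 = -4 + (-1 + 15)/3 = -4 + (1/3)*14 = -4 + 14/3 = 2/3)
C(k) = 0 (C(k) = 9*(k - k) = 9*0 = 0)
(419 + b(21, -12))*463 - (-732*C(G(6)) + n(5)) = (419 + 2/3)*463 - (-732*0 + (19 - 1*5)) = (1259/3)*463 - (0 + (19 - 5)) = 582917/3 - (0 + 14) = 582917/3 - 1*14 = 582917/3 - 14 = 582875/3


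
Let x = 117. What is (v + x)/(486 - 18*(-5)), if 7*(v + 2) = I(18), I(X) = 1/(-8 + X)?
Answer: 8051/40320 ≈ 0.19968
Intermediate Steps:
v = -139/70 (v = -2 + 1/(7*(-8 + 18)) = -2 + (⅐)/10 = -2 + (⅐)*(⅒) = -2 + 1/70 = -139/70 ≈ -1.9857)
(v + x)/(486 - 18*(-5)) = (-139/70 + 117)/(486 - 18*(-5)) = 8051/(70*(486 + 90)) = (8051/70)/576 = (8051/70)*(1/576) = 8051/40320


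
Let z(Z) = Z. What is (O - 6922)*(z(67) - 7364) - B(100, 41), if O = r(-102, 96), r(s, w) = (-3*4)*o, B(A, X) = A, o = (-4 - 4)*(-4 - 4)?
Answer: 56113830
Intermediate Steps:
o = 64 (o = -8*(-8) = 64)
r(s, w) = -768 (r(s, w) = -3*4*64 = -12*64 = -768)
O = -768
(O - 6922)*(z(67) - 7364) - B(100, 41) = (-768 - 6922)*(67 - 7364) - 1*100 = -7690*(-7297) - 100 = 56113930 - 100 = 56113830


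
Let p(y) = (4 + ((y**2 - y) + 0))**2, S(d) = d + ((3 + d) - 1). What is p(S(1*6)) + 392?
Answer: 34988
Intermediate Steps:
S(d) = 2 + 2*d (S(d) = d + (2 + d) = 2 + 2*d)
p(y) = (4 + y**2 - y)**2 (p(y) = (4 + (y**2 - y))**2 = (4 + y**2 - y)**2)
p(S(1*6)) + 392 = (4 + (2 + 2*(1*6))**2 - (2 + 2*(1*6)))**2 + 392 = (4 + (2 + 2*6)**2 - (2 + 2*6))**2 + 392 = (4 + (2 + 12)**2 - (2 + 12))**2 + 392 = (4 + 14**2 - 1*14)**2 + 392 = (4 + 196 - 14)**2 + 392 = 186**2 + 392 = 34596 + 392 = 34988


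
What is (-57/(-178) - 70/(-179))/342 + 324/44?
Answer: 882890417/119864844 ≈ 7.3657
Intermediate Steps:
(-57/(-178) - 70/(-179))/342 + 324/44 = (-57*(-1/178) - 70*(-1/179))*(1/342) + 324*(1/44) = (57/178 + 70/179)*(1/342) + 81/11 = (22663/31862)*(1/342) + 81/11 = 22663/10896804 + 81/11 = 882890417/119864844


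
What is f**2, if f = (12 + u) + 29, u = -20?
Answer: 441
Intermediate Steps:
f = 21 (f = (12 - 20) + 29 = -8 + 29 = 21)
f**2 = 21**2 = 441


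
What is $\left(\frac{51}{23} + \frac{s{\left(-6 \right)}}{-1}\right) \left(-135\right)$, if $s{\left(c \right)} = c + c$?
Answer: $- \frac{44145}{23} \approx -1919.3$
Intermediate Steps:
$s{\left(c \right)} = 2 c$
$\left(\frac{51}{23} + \frac{s{\left(-6 \right)}}{-1}\right) \left(-135\right) = \left(\frac{51}{23} + \frac{2 \left(-6\right)}{-1}\right) \left(-135\right) = \left(51 \cdot \frac{1}{23} - -12\right) \left(-135\right) = \left(\frac{51}{23} + 12\right) \left(-135\right) = \frac{327}{23} \left(-135\right) = - \frac{44145}{23}$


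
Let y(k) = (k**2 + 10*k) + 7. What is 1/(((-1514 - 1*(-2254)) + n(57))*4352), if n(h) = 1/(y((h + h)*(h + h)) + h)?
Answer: 21128255/68043122662944 ≈ 3.1051e-7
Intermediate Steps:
y(k) = 7 + k**2 + 10*k
n(h) = 1/(7 + h + 16*h**4 + 40*h**2) (n(h) = 1/((7 + ((h + h)*(h + h))**2 + 10*((h + h)*(h + h))) + h) = 1/((7 + ((2*h)*(2*h))**2 + 10*((2*h)*(2*h))) + h) = 1/((7 + (4*h**2)**2 + 10*(4*h**2)) + h) = 1/((7 + 16*h**4 + 40*h**2) + h) = 1/(7 + h + 16*h**4 + 40*h**2))
1/(((-1514 - 1*(-2254)) + n(57))*4352) = 1/(((-1514 - 1*(-2254)) + 1/(7 + 57 + 16*57**4 + 40*57**2))*4352) = (1/4352)/((-1514 + 2254) + 1/(7 + 57 + 16*10556001 + 40*3249)) = (1/4352)/(740 + 1/(7 + 57 + 168896016 + 129960)) = (1/4352)/(740 + 1/169026040) = (1/4352)/(125079269601/169026040) = (169026040/125079269601)*(1/4352) = 21128255/68043122662944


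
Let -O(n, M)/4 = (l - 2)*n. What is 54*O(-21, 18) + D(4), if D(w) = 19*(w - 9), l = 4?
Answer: 8977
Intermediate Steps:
O(n, M) = -8*n (O(n, M) = -4*(4 - 2)*n = -8*n)
D(w) = -171 + 19*w (D(w) = 19*(-9 + w) = -171 + 19*w)
54*O(-21, 18) + D(4) = 54*(-8*(-21)) + (-171 + 19*4) = 54*168 + (-171 + 76) = 9072 - 95 = 8977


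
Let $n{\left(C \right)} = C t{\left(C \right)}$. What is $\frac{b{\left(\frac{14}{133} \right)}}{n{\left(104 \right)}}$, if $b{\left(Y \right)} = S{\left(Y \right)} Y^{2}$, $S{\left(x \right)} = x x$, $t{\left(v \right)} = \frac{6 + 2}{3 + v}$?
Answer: $\frac{107}{6776692} \approx 1.5789 \cdot 10^{-5}$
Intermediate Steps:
$t{\left(v \right)} = \frac{8}{3 + v}$
$S{\left(x \right)} = x^{2}$
$n{\left(C \right)} = \frac{8 C}{3 + C}$ ($n{\left(C \right)} = C \frac{8}{3 + C} = \frac{8 C}{3 + C}$)
$b{\left(Y \right)} = Y^{4}$ ($b{\left(Y \right)} = Y^{2} Y^{2} = Y^{4}$)
$\frac{b{\left(\frac{14}{133} \right)}}{n{\left(104 \right)}} = \frac{\left(\frac{14}{133}\right)^{4}}{8 \cdot 104 \frac{1}{3 + 104}} = \frac{\left(14 \cdot \frac{1}{133}\right)^{4}}{8 \cdot 104 \cdot \frac{1}{107}} = \frac{\left(\frac{2}{19}\right)^{4}}{8 \cdot 104 \cdot \frac{1}{107}} = \frac{16}{130321 \cdot \frac{832}{107}} = \frac{16}{130321} \cdot \frac{107}{832} = \frac{107}{6776692}$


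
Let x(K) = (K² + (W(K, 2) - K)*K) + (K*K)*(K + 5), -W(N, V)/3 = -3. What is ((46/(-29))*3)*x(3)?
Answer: -13662/29 ≈ -471.10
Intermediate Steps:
W(N, V) = 9 (W(N, V) = -3*(-3) = 9)
x(K) = K² + K*(9 - K) + K²*(5 + K) (x(K) = (K² + (9 - K)*K) + (K*K)*(K + 5) = (K² + K*(9 - K)) + K²*(5 + K) = K² + K*(9 - K) + K²*(5 + K))
((46/(-29))*3)*x(3) = ((46/(-29))*3)*(3*(9 + 3² + 5*3)) = ((46*(-1/29))*3)*(3*(9 + 9 + 15)) = (-46/29*3)*(3*33) = -138/29*99 = -13662/29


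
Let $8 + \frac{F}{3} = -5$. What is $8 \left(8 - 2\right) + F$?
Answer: $9$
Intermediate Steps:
$F = -39$ ($F = -24 + 3 \left(-5\right) = -24 - 15 = -39$)
$8 \left(8 - 2\right) + F = 8 \left(8 - 2\right) - 39 = 8 \cdot 6 - 39 = 48 - 39 = 9$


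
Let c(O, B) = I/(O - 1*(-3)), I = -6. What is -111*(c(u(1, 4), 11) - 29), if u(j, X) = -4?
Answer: 2553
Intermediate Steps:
c(O, B) = -6/(3 + O) (c(O, B) = -6/(O - 1*(-3)) = -6/(O + 3) = -6/(3 + O))
-111*(c(u(1, 4), 11) - 29) = -111*(-6/(3 - 4) - 29) = -111*(-6/(-1) - 29) = -111*(-6*(-1) - 29) = -111*(6 - 29) = -111*(-23) = 2553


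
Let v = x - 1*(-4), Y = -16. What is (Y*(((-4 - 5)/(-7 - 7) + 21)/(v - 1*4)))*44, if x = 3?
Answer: -35552/7 ≈ -5078.9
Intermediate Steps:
v = 7 (v = 3 - 1*(-4) = 3 + 4 = 7)
(Y*(((-4 - 5)/(-7 - 7) + 21)/(v - 1*4)))*44 = -16*((-4 - 5)/(-7 - 7) + 21)/(7 - 1*4)*44 = -16*(-9/(-14) + 21)/(7 - 4)*44 = -16*(-9*(-1/14) + 21)/3*44 = -16*(9/14 + 21)/3*44 = -2424/(7*3)*44 = -16*101/14*44 = -808/7*44 = -35552/7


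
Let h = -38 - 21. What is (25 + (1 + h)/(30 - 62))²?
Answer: 184041/256 ≈ 718.91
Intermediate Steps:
h = -59
(25 + (1 + h)/(30 - 62))² = (25 + (1 - 59)/(30 - 62))² = (25 - 58/(-32))² = (25 - 58*(-1/32))² = (25 + 29/16)² = (429/16)² = 184041/256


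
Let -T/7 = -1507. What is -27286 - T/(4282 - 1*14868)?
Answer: -288839047/10586 ≈ -27285.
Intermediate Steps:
T = 10549 (T = -7*(-1507) = 10549)
-27286 - T/(4282 - 1*14868) = -27286 - 10549/(4282 - 1*14868) = -27286 - 10549/(4282 - 14868) = -27286 - 10549/(-10586) = -27286 - 10549*(-1)/10586 = -27286 - 1*(-10549/10586) = -27286 + 10549/10586 = -288839047/10586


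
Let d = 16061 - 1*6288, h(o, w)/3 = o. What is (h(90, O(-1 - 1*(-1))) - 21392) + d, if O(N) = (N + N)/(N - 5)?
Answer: -11349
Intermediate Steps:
O(N) = 2*N/(-5 + N) (O(N) = (2*N)/(-5 + N) = 2*N/(-5 + N))
h(o, w) = 3*o
d = 9773 (d = 16061 - 6288 = 9773)
(h(90, O(-1 - 1*(-1))) - 21392) + d = (3*90 - 21392) + 9773 = (270 - 21392) + 9773 = -21122 + 9773 = -11349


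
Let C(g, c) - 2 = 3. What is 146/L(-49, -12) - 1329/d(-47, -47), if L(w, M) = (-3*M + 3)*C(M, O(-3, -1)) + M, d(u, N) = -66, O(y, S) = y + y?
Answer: 84281/4026 ≈ 20.934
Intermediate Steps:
O(y, S) = 2*y
C(g, c) = 5 (C(g, c) = 2 + 3 = 5)
L(w, M) = 15 - 14*M (L(w, M) = (-3*M + 3)*5 + M = (3 - 3*M)*5 + M = (15 - 15*M) + M = 15 - 14*M)
146/L(-49, -12) - 1329/d(-47, -47) = 146/(15 - 14*(-12)) - 1329/(-66) = 146/(15 + 168) - 1329*(-1/66) = 146/183 + 443/22 = 84281/4026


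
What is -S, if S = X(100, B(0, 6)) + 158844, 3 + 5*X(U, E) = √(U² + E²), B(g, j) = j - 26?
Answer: -794217/5 - 4*√26 ≈ -1.5886e+5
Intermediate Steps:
B(g, j) = -26 + j
X(U, E) = -⅗ + √(E² + U²)/5 (X(U, E) = -⅗ + √(U² + E²)/5 = -⅗ + √(E² + U²)/5)
S = 794217/5 + 4*√26 (S = (-⅗ + √((-26 + 6)² + 100²)/5) + 158844 = (-⅗ + √((-20)² + 10000)/5) + 158844 = (-⅗ + √(400 + 10000)/5) + 158844 = (-⅗ + √10400/5) + 158844 = (-⅗ + (20*√26)/5) + 158844 = (-⅗ + 4*√26) + 158844 = 794217/5 + 4*√26 ≈ 1.5886e+5)
-S = -(794217/5 + 4*√26) = -794217/5 - 4*√26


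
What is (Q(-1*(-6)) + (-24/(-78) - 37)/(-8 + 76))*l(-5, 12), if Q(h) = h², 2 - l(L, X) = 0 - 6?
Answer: 62694/221 ≈ 283.68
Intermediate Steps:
l(L, X) = 8 (l(L, X) = 2 - (0 - 6) = 2 - 1*(-6) = 2 + 6 = 8)
(Q(-1*(-6)) + (-24/(-78) - 37)/(-8 + 76))*l(-5, 12) = ((-1*(-6))² + (-24/(-78) - 37)/(-8 + 76))*8 = (6² + (-24*(-1/78) - 37)/68)*8 = (36 + (4/13 - 37)*(1/68))*8 = (36 - 477/13*1/68)*8 = (36 - 477/884)*8 = (31347/884)*8 = 62694/221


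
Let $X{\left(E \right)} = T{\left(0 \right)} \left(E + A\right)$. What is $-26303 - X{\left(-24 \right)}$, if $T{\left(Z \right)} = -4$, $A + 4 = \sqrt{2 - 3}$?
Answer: $-26415 + 4 i \approx -26415.0 + 4.0 i$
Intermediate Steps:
$A = -4 + i$ ($A = -4 + \sqrt{2 - 3} = -4 + \sqrt{-1} = -4 + i \approx -4.0 + 1.0 i$)
$X{\left(E \right)} = 16 - 4 i - 4 E$ ($X{\left(E \right)} = - 4 \left(E - \left(4 - i\right)\right) = - 4 \left(-4 + i + E\right) = 16 - 4 i - 4 E$)
$-26303 - X{\left(-24 \right)} = -26303 - \left(16 - 4 i - -96\right) = -26303 - \left(16 - 4 i + 96\right) = -26303 - \left(112 - 4 i\right) = -26415 + 4 i$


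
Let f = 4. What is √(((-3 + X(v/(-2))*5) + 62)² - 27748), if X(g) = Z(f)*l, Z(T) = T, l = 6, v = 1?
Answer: 9*√53 ≈ 65.521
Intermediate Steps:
X(g) = 24 (X(g) = 4*6 = 24)
√(((-3 + X(v/(-2))*5) + 62)² - 27748) = √(((-3 + 24*5) + 62)² - 27748) = √(((-3 + 120) + 62)² - 27748) = √((117 + 62)² - 27748) = √(179² - 27748) = √(32041 - 27748) = √4293 = 9*√53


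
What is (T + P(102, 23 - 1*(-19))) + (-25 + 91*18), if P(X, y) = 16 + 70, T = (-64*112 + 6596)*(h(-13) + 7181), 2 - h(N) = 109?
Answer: -4044629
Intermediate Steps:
h(N) = -107 (h(N) = 2 - 1*109 = 2 - 109 = -107)
T = -4046328 (T = (-64*112 + 6596)*(-107 + 7181) = (-7168 + 6596)*7074 = -572*7074 = -4046328)
P(X, y) = 86
(T + P(102, 23 - 1*(-19))) + (-25 + 91*18) = (-4046328 + 86) + (-25 + 91*18) = -4046242 + (-25 + 1638) = -4046242 + 1613 = -4044629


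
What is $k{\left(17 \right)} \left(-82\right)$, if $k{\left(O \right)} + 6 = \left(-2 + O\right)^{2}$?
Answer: $-17958$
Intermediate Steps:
$k{\left(O \right)} = -6 + \left(-2 + O\right)^{2}$
$k{\left(17 \right)} \left(-82\right) = \left(-6 + \left(-2 + 17\right)^{2}\right) \left(-82\right) = \left(-6 + 15^{2}\right) \left(-82\right) = \left(-6 + 225\right) \left(-82\right) = 219 \left(-82\right) = -17958$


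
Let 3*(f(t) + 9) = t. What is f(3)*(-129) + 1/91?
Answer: 93913/91 ≈ 1032.0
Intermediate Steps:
f(t) = -9 + t/3
f(3)*(-129) + 1/91 = (-9 + (1/3)*3)*(-129) + 1/91 = (-9 + 1)*(-129) + 1/91 = -8*(-129) + 1/91 = 1032 + 1/91 = 93913/91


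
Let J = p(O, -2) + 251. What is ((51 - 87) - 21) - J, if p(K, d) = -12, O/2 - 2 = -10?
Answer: -296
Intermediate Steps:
O = -16 (O = 4 + 2*(-10) = 4 - 20 = -16)
J = 239 (J = -12 + 251 = 239)
((51 - 87) - 21) - J = ((51 - 87) - 21) - 1*239 = (-36 - 21) - 239 = -57 - 239 = -296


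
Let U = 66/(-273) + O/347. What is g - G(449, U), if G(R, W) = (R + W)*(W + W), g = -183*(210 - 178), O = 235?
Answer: -6229361719872/997106929 ≈ -6247.4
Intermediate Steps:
g = -5856 (g = -183*32 = -5856)
U = 13751/31577 (U = 66/(-273) + 235/347 = 66*(-1/273) + 235*(1/347) = -22/91 + 235/347 = 13751/31577 ≈ 0.43548)
G(R, W) = 2*W*(R + W) (G(R, W) = (R + W)*(2*W) = 2*W*(R + W))
g - G(449, U) = -5856 - 2*13751*(449 + 13751/31577)/31577 = -5856 - 2*13751*14191824/(31577*31577) = -5856 - 1*390303543648/997106929 = -5856 - 390303543648/997106929 = -6229361719872/997106929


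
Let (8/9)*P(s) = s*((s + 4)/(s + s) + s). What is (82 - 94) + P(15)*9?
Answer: 37797/16 ≈ 2362.3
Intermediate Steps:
P(s) = 9*s*(s + (4 + s)/(2*s))/8 (P(s) = 9*(s*((s + 4)/(s + s) + s))/8 = 9*(s*((4 + s)/((2*s)) + s))/8 = 9*(s*((4 + s)*(1/(2*s)) + s))/8 = 9*(s*((4 + s)/(2*s) + s))/8 = 9*(s*(s + (4 + s)/(2*s)))/8 = 9*s*(s + (4 + s)/(2*s))/8)
(82 - 94) + P(15)*9 = (82 - 94) + (9/4 + (9/8)*15² + (9/16)*15)*9 = -12 + (9/4 + (9/8)*225 + 135/16)*9 = -12 + (9/4 + 2025/8 + 135/16)*9 = -12 + (4221/16)*9 = -12 + 37989/16 = 37797/16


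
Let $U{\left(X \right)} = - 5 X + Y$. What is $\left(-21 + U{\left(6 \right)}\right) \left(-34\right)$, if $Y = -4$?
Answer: $1870$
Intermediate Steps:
$U{\left(X \right)} = -4 - 5 X$ ($U{\left(X \right)} = - 5 X - 4 = -4 - 5 X$)
$\left(-21 + U{\left(6 \right)}\right) \left(-34\right) = \left(-21 - 34\right) \left(-34\right) = \left(-55\right) \left(-34\right) = 1870$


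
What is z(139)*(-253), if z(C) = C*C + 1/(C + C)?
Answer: -1358923467/278 ≈ -4.8882e+6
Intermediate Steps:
z(C) = C**2 + 1/(2*C)
z(139)*(-253) = ((1/2 + 139**3)/139)*(-253) = ((1/2 + 2685619)/139)*(-253) = ((1/139)*(5371239/2))*(-253) = (5371239/278)*(-253) = -1358923467/278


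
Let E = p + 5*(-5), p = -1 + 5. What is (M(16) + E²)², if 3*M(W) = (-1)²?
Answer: 1752976/9 ≈ 1.9478e+5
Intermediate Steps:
p = 4
M(W) = ⅓ (M(W) = (⅓)*(-1)² = (⅓)*1 = ⅓)
E = -21 (E = 4 + 5*(-5) = 4 - 25 = -21)
(M(16) + E²)² = (⅓ + (-21)²)² = (⅓ + 441)² = (1324/3)² = 1752976/9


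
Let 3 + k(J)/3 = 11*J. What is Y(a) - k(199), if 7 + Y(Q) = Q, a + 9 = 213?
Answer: -6361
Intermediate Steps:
k(J) = -9 + 33*J (k(J) = -9 + 3*(11*J) = -9 + 33*J)
a = 204 (a = -9 + 213 = 204)
Y(Q) = -7 + Q
Y(a) - k(199) = (-7 + 204) - (-9 + 33*199) = 197 - (-9 + 6567) = 197 - 1*6558 = 197 - 6558 = -6361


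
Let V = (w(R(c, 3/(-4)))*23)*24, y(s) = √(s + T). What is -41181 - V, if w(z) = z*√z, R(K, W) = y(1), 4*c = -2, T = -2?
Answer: -41181 - 552*I^(3/2) ≈ -40791.0 - 390.32*I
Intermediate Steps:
c = -½ (c = (¼)*(-2) = -½ ≈ -0.50000)
y(s) = √(-2 + s) (y(s) = √(s - 2) = √(-2 + s))
R(K, W) = I (R(K, W) = √(-2 + 1) = √(-1) = I)
w(z) = z^(3/2)
V = 552*I^(3/2) (V = (I^(3/2)*23)*24 = (23*I^(3/2))*24 = 552*I^(3/2) ≈ -390.32 + 390.32*I)
-41181 - V = -41181 - 552*I^(3/2)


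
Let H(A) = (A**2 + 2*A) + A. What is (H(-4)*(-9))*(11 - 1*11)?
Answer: 0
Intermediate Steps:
H(A) = A**2 + 3*A
(H(-4)*(-9))*(11 - 1*11) = (-4*(3 - 4)*(-9))*(11 - 1*11) = (-4*(-1)*(-9))*(11 - 11) = (4*(-9))*0 = -36*0 = 0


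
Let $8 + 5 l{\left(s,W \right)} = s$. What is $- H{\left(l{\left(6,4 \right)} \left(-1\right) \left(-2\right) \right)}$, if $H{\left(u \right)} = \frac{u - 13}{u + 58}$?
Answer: $\frac{69}{286} \approx 0.24126$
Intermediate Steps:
$l{\left(s,W \right)} = - \frac{8}{5} + \frac{s}{5}$
$H{\left(u \right)} = \frac{-13 + u}{58 + u}$
$- H{\left(l{\left(6,4 \right)} \left(-1\right) \left(-2\right) \right)} = - \frac{-13 + \left(- \frac{8}{5} + \frac{1}{5} \cdot 6\right) \left(-1\right) \left(-2\right)}{58 + \left(- \frac{8}{5} + \frac{1}{5} \cdot 6\right) \left(-1\right) \left(-2\right)} = - \frac{-13 + \left(- \frac{8}{5} + \frac{6}{5}\right) \left(-1\right) \left(-2\right)}{58 + \left(- \frac{8}{5} + \frac{6}{5}\right) \left(-1\right) \left(-2\right)} = - \frac{-13 + \left(- \frac{2}{5}\right) \left(-1\right) \left(-2\right)}{58 + \left(- \frac{2}{5}\right) \left(-1\right) \left(-2\right)} = - \frac{-13 + \frac{2}{5} \left(-2\right)}{58 + \frac{2}{5} \left(-2\right)} = - \frac{-13 - \frac{4}{5}}{58 - \frac{4}{5}} = - \frac{-69}{\frac{286}{5} \cdot 5} = - \frac{5 \left(-69\right)}{286 \cdot 5} = \left(-1\right) \left(- \frac{69}{286}\right) = \frac{69}{286}$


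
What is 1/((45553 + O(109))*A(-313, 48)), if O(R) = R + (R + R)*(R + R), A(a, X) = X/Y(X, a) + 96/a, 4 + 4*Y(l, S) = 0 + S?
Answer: -99221/8435942208 ≈ -1.1762e-5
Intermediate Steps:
Y(l, S) = -1 + S/4 (Y(l, S) = -1 + (0 + S)/4 = -1 + S/4)
A(a, X) = 96/a + X/(-1 + a/4) (A(a, X) = X/(-1 + a/4) + 96/a = 96/a + X/(-1 + a/4))
O(R) = R + 4*R² (O(R) = R + (2*R)*(2*R) = R + 4*R²)
1/((45553 + O(109))*A(-313, 48)) = 1/((45553 + 109*(1 + 4*109))*((4*(-96 + 24*(-313) + 48*(-313))/(-313*(-4 - 313))))) = 1/((45553 + 109*(1 + 436))*((4*(-1/313)*(-96 - 7512 - 15024)/(-317)))) = 1/((45553 + 109*437)*((4*(-1/313)*(-1/317)*(-22632)))) = 1/((45553 + 47633)*(-90528/99221)) = -99221/90528/93186 = (1/93186)*(-99221/90528) = -99221/8435942208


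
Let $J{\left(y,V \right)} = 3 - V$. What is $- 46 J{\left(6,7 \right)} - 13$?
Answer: $171$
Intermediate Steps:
$- 46 J{\left(6,7 \right)} - 13 = - 46 \left(3 - 7\right) - 13 = \left(-46\right) \left(-4\right) - 13 = 184 - 13 = 171$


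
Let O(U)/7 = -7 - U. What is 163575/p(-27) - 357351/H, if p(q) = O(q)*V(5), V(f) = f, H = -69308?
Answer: 57936009/242578 ≈ 238.83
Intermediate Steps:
O(U) = -49 - 7*U (O(U) = 7*(-7 - U) = -49 - 7*U)
p(q) = -245 - 35*q (p(q) = (-49 - 7*q)*5 = -245 - 35*q)
163575/p(-27) - 357351/H = 163575/(-245 - 35*(-27)) - 357351/(-69308) = 163575/(-245 + 945) - 357351*(-1/69308) = 163575/700 + 357351/69308 = 163575*(1/700) + 357351/69308 = 6543/28 + 357351/69308 = 57936009/242578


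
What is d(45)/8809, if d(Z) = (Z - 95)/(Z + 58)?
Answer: -50/907327 ≈ -5.5107e-5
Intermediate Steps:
d(Z) = (-95 + Z)/(58 + Z)
d(45)/8809 = ((-95 + 45)/(58 + 45))/8809 = (-50/103)*(1/8809) = ((1/103)*(-50))*(1/8809) = -50/103*1/8809 = -50/907327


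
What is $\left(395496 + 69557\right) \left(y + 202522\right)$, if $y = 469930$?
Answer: $312725819956$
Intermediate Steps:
$\left(395496 + 69557\right) \left(y + 202522\right) = \left(395496 + 69557\right) \left(469930 + 202522\right) = 465053 \cdot 672452 = 312725819956$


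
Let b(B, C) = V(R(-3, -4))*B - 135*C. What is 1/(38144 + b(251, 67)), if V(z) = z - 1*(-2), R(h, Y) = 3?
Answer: 1/30354 ≈ 3.2945e-5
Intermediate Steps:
V(z) = 2 + z (V(z) = z + 2 = 2 + z)
b(B, C) = -135*C + 5*B (b(B, C) = (2 + 3)*B - 135*C = 5*B - 135*C = -135*C + 5*B)
1/(38144 + b(251, 67)) = 1/(38144 + (-135*67 + 5*251)) = 1/(38144 + (-9045 + 1255)) = 1/(38144 - 7790) = 1/30354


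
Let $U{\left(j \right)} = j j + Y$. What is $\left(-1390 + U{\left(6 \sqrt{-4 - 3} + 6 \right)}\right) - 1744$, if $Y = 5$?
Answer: $-3345 + 72 i \sqrt{7} \approx -3345.0 + 190.49 i$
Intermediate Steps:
$U{\left(j \right)} = 5 + j^{2}$ ($U{\left(j \right)} = j j + 5 = j^{2} + 5 = 5 + j^{2}$)
$\left(-1390 + U{\left(6 \sqrt{-4 - 3} + 6 \right)}\right) - 1744 = \left(-1390 + \left(5 + \left(6 \sqrt{-4 - 3} + 6\right)^{2}\right)\right) - 1744 = \left(-1390 + \left(5 + \left(6 \sqrt{-7} + 6\right)^{2}\right)\right) - 1744 = \left(-1390 + \left(5 + \left(6 i \sqrt{7} + 6\right)^{2}\right)\right) - 1744 = \left(-1390 + \left(5 + \left(6 + 6 i \sqrt{7}\right)^{2}\right)\right) - 1744 = \left(-1385 + \left(6 + 6 i \sqrt{7}\right)^{2}\right) - 1744 = -3129 + \left(6 + 6 i \sqrt{7}\right)^{2}$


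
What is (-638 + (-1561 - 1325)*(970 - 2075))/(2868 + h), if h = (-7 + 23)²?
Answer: 797098/781 ≈ 1020.6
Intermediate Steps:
h = 256 (h = 16² = 256)
(-638 + (-1561 - 1325)*(970 - 2075))/(2868 + h) = (-638 + (-1561 - 1325)*(970 - 2075))/(2868 + 256) = (-638 - 2886*(-1105))/3124 = (-638 + 3189030)*(1/3124) = 3188392*(1/3124) = 797098/781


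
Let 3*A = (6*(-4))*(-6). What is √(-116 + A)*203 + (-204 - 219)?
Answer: -423 + 406*I*√17 ≈ -423.0 + 1674.0*I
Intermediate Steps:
A = 48 (A = ((6*(-4))*(-6))/3 = (-24*(-6))/3 = (⅓)*144 = 48)
√(-116 + A)*203 + (-204 - 219) = √(-116 + 48)*203 + (-204 - 219) = √(-68)*203 - 423 = (2*I*√17)*203 - 423 = 406*I*√17 - 423 = -423 + 406*I*√17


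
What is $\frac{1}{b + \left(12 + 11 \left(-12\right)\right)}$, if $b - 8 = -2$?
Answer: $- \frac{1}{114} \approx -0.0087719$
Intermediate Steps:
$b = 6$ ($b = 8 - 2 = 6$)
$\frac{1}{b + \left(12 + 11 \left(-12\right)\right)} = \frac{1}{6 + \left(12 + 11 \left(-12\right)\right)} = \frac{1}{6 + \left(12 - 132\right)} = \frac{1}{6 - 120} = \frac{1}{-114} = - \frac{1}{114}$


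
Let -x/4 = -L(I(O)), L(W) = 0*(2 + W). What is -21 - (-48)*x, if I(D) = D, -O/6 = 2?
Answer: -21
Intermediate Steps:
O = -12 (O = -6*2 = -12)
L(W) = 0
x = 0 (x = -(-4)*0 = -4*0 = 0)
-21 - (-48)*x = -21 - (-48)*0 = -21 - 48*0 = -21 + 0 = -21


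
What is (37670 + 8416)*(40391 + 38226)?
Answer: 3623143062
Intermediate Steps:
(37670 + 8416)*(40391 + 38226) = 46086*78617 = 3623143062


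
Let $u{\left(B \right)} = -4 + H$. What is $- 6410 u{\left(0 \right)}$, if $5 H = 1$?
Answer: $24358$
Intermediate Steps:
$H = \frac{1}{5}$ ($H = \frac{1}{5} \cdot 1 = \frac{1}{5} \approx 0.2$)
$u{\left(B \right)} = - \frac{19}{5}$ ($u{\left(B \right)} = -4 + \frac{1}{5} = - \frac{19}{5}$)
$- 6410 u{\left(0 \right)} = \left(-6410\right) \left(- \frac{19}{5}\right) = 24358$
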